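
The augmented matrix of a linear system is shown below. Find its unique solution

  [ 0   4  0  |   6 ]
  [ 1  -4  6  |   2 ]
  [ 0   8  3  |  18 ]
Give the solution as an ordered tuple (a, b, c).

(-4, 3/2, 2)

r1 <-> r2
r2 := 1/4·r2
r3 := r3 − 8·r2
r3 := 1/3·r3
r1 := r1 − 6·r3
r1 := r1 + 4·r2
Reading off the last column: a = -4, b = 3/2, c = 2.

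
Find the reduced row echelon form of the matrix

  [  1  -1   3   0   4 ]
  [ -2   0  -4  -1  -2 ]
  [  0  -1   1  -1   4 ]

ρ2 ← ρ2 + 2·ρ1
  [ 1  -1  3   0  4 ]
  [ 0  -2  2  -1  6 ]
  [ 0  -1  1  -1  4 ]
ρ2 ← -1/2·ρ2
  [ 1  -1   3    0   4 ]
  [ 0   1  -1  1/2  -3 ]
  [ 0  -1   1   -1   4 ]
ρ3 ← ρ3 + ρ2
  [ 1  -1   3     0   4 ]
  [ 0   1  -1   1/2  -3 ]
  [ 0   0   0  -1/2   1 ]
ρ3 ← -2·ρ3
  [ 1  -1   3    0   4 ]
  [ 0   1  -1  1/2  -3 ]
  [ 0   0   0    1  -2 ]
ρ2 ← ρ2 − 1/2·ρ3
  [ 1  -1   3  0   4 ]
  [ 0   1  -1  0  -2 ]
  [ 0   0   0  1  -2 ]
ρ1 ← ρ1 + ρ2
  [ 1  0   2  0   2 ]
  [ 0  1  -1  0  -2 ]
  [ 0  0   0  1  -2 ]

[[1, 0, 2, 0, 2], [0, 1, -1, 0, -2], [0, 0, 0, 1, -2]]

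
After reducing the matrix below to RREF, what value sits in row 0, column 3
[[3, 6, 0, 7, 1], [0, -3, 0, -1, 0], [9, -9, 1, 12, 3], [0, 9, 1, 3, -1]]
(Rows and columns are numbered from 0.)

5/3

R1 → 1/3·R1
R3 → R3 − 9·R1
R2 → -1/3·R2
R3 → R3 + 27·R2
R4 → R4 − 9·R2
R4 → R4 − R3
R4 → -1·R4
R1 → R1 − 1/3·R4
R1 → R1 − 2·R2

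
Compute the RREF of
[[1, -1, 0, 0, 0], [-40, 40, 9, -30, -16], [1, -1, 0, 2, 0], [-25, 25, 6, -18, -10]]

[[1, -1, 0, 0, 0], [0, 0, 1, 0, 0], [0, 0, 0, 1, 0], [0, 0, 0, 0, 1]]

ρ2 ← ρ2 + 40·ρ1
  [   1  -1  0    0    0 ]
  [   0   0  9  -30  -16 ]
  [   1  -1  0    2    0 ]
  [ -25  25  6  -18  -10 ]
ρ3 ← ρ3 − ρ1
  [   1  -1  0    0    0 ]
  [   0   0  9  -30  -16 ]
  [   0   0  0    2    0 ]
  [ -25  25  6  -18  -10 ]
ρ4 ← ρ4 + 25·ρ1
  [ 1  -1  0    0    0 ]
  [ 0   0  9  -30  -16 ]
  [ 0   0  0    2    0 ]
  [ 0   0  6  -18  -10 ]
ρ2 ← 1/9·ρ2
  [ 1  -1  0      0      0 ]
  [ 0   0  1  -10/3  -16/9 ]
  [ 0   0  0      2      0 ]
  [ 0   0  6    -18    -10 ]
ρ4 ← ρ4 − 6·ρ2
  [ 1  -1  0      0      0 ]
  [ 0   0  1  -10/3  -16/9 ]
  [ 0   0  0      2      0 ]
  [ 0   0  0      2    2/3 ]
ρ3 ← 1/2·ρ3
  [ 1  -1  0      0      0 ]
  [ 0   0  1  -10/3  -16/9 ]
  [ 0   0  0      1      0 ]
  [ 0   0  0      2    2/3 ]
ρ4 ← ρ4 − 2·ρ3
  [ 1  -1  0      0      0 ]
  [ 0   0  1  -10/3  -16/9 ]
  [ 0   0  0      1      0 ]
  [ 0   0  0      0    2/3 ]
ρ4 ← 3/2·ρ4
  [ 1  -1  0      0      0 ]
  [ 0   0  1  -10/3  -16/9 ]
  [ 0   0  0      1      0 ]
  [ 0   0  0      0      1 ]
ρ2 ← ρ2 + 16/9·ρ4
  [ 1  -1  0      0  0 ]
  [ 0   0  1  -10/3  0 ]
  [ 0   0  0      1  0 ]
  [ 0   0  0      0  1 ]
ρ2 ← ρ2 + 10/3·ρ3
  [ 1  -1  0  0  0 ]
  [ 0   0  1  0  0 ]
  [ 0   0  0  1  0 ]
  [ 0   0  0  0  1 ]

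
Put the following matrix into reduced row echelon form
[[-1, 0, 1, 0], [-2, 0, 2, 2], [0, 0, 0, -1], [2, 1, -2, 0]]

R1 -> -1·R1
  [  1  0  -1   0 ]
  [ -2  0   2   2 ]
  [  0  0   0  -1 ]
  [  2  1  -2   0 ]
R2 -> R2 + 2·R1
  [ 1  0  -1   0 ]
  [ 0  0   0   2 ]
  [ 0  0   0  -1 ]
  [ 2  1  -2   0 ]
R4 -> R4 − 2·R1
  [ 1  0  -1   0 ]
  [ 0  0   0   2 ]
  [ 0  0   0  -1 ]
  [ 0  1   0   0 ]
R2 ↔ R4
  [ 1  0  -1   0 ]
  [ 0  1   0   0 ]
  [ 0  0   0  -1 ]
  [ 0  0   0   2 ]
R3 -> -1·R3
  [ 1  0  -1  0 ]
  [ 0  1   0  0 ]
  [ 0  0   0  1 ]
  [ 0  0   0  2 ]
R4 -> R4 − 2·R3
  [ 1  0  -1  0 ]
  [ 0  1   0  0 ]
  [ 0  0   0  1 ]
  [ 0  0   0  0 ]

[[1, 0, -1, 0], [0, 1, 0, 0], [0, 0, 0, 1], [0, 0, 0, 0]]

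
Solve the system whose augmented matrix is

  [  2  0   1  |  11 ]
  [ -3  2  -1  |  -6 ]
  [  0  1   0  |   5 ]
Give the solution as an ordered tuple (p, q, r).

ρ1 → 1/2·ρ1
ρ2 → ρ2 + 3·ρ1
ρ2 → 1/2·ρ2
ρ3 → ρ3 − ρ2
ρ3 → -4·ρ3
ρ2 → ρ2 − 1/4·ρ3
ρ1 → ρ1 − 1/2·ρ3
Reading off the last column: p = 5, q = 5, r = 1.

(5, 5, 1)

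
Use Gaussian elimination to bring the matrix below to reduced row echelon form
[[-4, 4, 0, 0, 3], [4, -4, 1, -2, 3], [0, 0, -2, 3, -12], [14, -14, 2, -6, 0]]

r1 ← -1/4·r1
  [  1   -1   0   0  -3/4 ]
  [  4   -4   1  -2     3 ]
  [  0    0  -2   3   -12 ]
  [ 14  -14   2  -6     0 ]
r2 ← r2 − 4·r1
  [  1   -1   0   0  -3/4 ]
  [  0    0   1  -2     6 ]
  [  0    0  -2   3   -12 ]
  [ 14  -14   2  -6     0 ]
r4 ← r4 − 14·r1
  [ 1  -1   0   0  -3/4 ]
  [ 0   0   1  -2     6 ]
  [ 0   0  -2   3   -12 ]
  [ 0   0   2  -6  21/2 ]
r3 ← r3 + 2·r2
  [ 1  -1  0   0  -3/4 ]
  [ 0   0  1  -2     6 ]
  [ 0   0  0  -1     0 ]
  [ 0   0  2  -6  21/2 ]
r4 ← r4 − 2·r2
  [ 1  -1  0   0  -3/4 ]
  [ 0   0  1  -2     6 ]
  [ 0   0  0  -1     0 ]
  [ 0   0  0  -2  -3/2 ]
r3 ← -1·r3
  [ 1  -1  0   0  -3/4 ]
  [ 0   0  1  -2     6 ]
  [ 0   0  0   1     0 ]
  [ 0   0  0  -2  -3/2 ]
r4 ← r4 + 2·r3
  [ 1  -1  0   0  -3/4 ]
  [ 0   0  1  -2     6 ]
  [ 0   0  0   1     0 ]
  [ 0   0  0   0  -3/2 ]
r4 ← -2/3·r4
  [ 1  -1  0   0  -3/4 ]
  [ 0   0  1  -2     6 ]
  [ 0   0  0   1     0 ]
  [ 0   0  0   0     1 ]
r2 ← r2 − 6·r4
  [ 1  -1  0   0  -3/4 ]
  [ 0   0  1  -2     0 ]
  [ 0   0  0   1     0 ]
  [ 0   0  0   0     1 ]
r1 ← r1 + 3/4·r4
  [ 1  -1  0   0  0 ]
  [ 0   0  1  -2  0 ]
  [ 0   0  0   1  0 ]
  [ 0   0  0   0  1 ]
r2 ← r2 + 2·r3
  [ 1  -1  0  0  0 ]
  [ 0   0  1  0  0 ]
  [ 0   0  0  1  0 ]
  [ 0   0  0  0  1 ]

[[1, -1, 0, 0, 0], [0, 0, 1, 0, 0], [0, 0, 0, 1, 0], [0, 0, 0, 0, 1]]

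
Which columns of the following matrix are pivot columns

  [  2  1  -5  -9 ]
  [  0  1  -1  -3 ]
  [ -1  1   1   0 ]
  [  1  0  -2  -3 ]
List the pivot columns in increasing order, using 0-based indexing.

ρ1 ← 1/2·ρ1
  [  1  1/2  -5/2  -9/2 ]
  [  0    1    -1    -3 ]
  [ -1    1     1     0 ]
  [  1    0    -2    -3 ]
ρ3 ← ρ3 + ρ1
  [ 1  1/2  -5/2  -9/2 ]
  [ 0    1    -1    -3 ]
  [ 0  3/2  -3/2  -9/2 ]
  [ 1    0    -2    -3 ]
ρ4 ← ρ4 − ρ1
  [ 1   1/2  -5/2  -9/2 ]
  [ 0     1    -1    -3 ]
  [ 0   3/2  -3/2  -9/2 ]
  [ 0  -1/2   1/2   3/2 ]
ρ3 ← ρ3 − 3/2·ρ2
  [ 1   1/2  -5/2  -9/2 ]
  [ 0     1    -1    -3 ]
  [ 0     0     0     0 ]
  [ 0  -1/2   1/2   3/2 ]
ρ4 ← ρ4 + 1/2·ρ2
  [ 1  1/2  -5/2  -9/2 ]
  [ 0    1    -1    -3 ]
  [ 0    0     0     0 ]
  [ 0    0     0     0 ]
ρ1 ← ρ1 − 1/2·ρ2
  [ 1  0  -2  -3 ]
  [ 0  1  -1  -3 ]
  [ 0  0   0   0 ]
  [ 0  0   0   0 ]
Pivot columns are the columns containing a leading 1.

0, 1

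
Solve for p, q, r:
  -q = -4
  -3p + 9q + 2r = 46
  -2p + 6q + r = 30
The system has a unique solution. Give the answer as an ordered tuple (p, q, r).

(-2, 4, 2)

Form the augmented matrix and row-reduce:
  [  0  -1  0  |  -4 ]
  [ -3   9  2  |  46 ]
  [ -2   6  1  |  30 ]
ρ1 ↔ ρ2
  [ -3   9  2  |  46 ]
  [  0  -1  0  |  -4 ]
  [ -2   6  1  |  30 ]
ρ1 → -1/3·ρ1
  [  1  -3  -2/3  |  -46/3 ]
  [  0  -1     0  |     -4 ]
  [ -2   6     1  |     30 ]
ρ3 → ρ3 + 2·ρ1
  [ 1  -3  -2/3  |  -46/3 ]
  [ 0  -1     0  |     -4 ]
  [ 0   0  -1/3  |   -2/3 ]
ρ2 → -1·ρ2
  [ 1  -3  -2/3  |  -46/3 ]
  [ 0   1     0  |      4 ]
  [ 0   0  -1/3  |   -2/3 ]
ρ3 → -3·ρ3
  [ 1  -3  -2/3  |  -46/3 ]
  [ 0   1     0  |      4 ]
  [ 0   0     1  |      2 ]
ρ1 → ρ1 + 2/3·ρ3
  [ 1  -3  0  |  -14 ]
  [ 0   1  0  |    4 ]
  [ 0   0  1  |    2 ]
ρ1 → ρ1 + 3·ρ2
  [ 1  0  0  |  -2 ]
  [ 0  1  0  |   4 ]
  [ 0  0  1  |   2 ]
Reading off the last column: p = -2, q = 4, r = 2.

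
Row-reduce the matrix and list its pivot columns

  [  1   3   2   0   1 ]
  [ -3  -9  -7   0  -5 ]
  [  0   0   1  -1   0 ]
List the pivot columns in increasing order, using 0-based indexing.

0, 2, 3

Add 3 times R1 to R2.
  [ 1  3   2   0   1 ]
  [ 0  0  -1   0  -2 ]
  [ 0  0   1  -1   0 ]
Multiply R2 by -1.
  [ 1  3  2   0  1 ]
  [ 0  0  1   0  2 ]
  [ 0  0  1  -1  0 ]
Subtract R2 from R3.
  [ 1  3  2   0   1 ]
  [ 0  0  1   0   2 ]
  [ 0  0  0  -1  -2 ]
Multiply R3 by -1.
  [ 1  3  2  0  1 ]
  [ 0  0  1  0  2 ]
  [ 0  0  0  1  2 ]
Subtract 2 times R2 from R1.
  [ 1  3  0  0  -3 ]
  [ 0  0  1  0   2 ]
  [ 0  0  0  1   2 ]
Pivot columns are the columns containing a leading 1.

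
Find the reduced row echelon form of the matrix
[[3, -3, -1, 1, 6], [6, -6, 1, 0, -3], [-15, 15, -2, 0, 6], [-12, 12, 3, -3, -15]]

R1 -> 1/3·R1
  [   1  -1  -1/3  1/3    2 ]
  [   6  -6     1    0   -3 ]
  [ -15  15    -2    0    6 ]
  [ -12  12     3   -3  -15 ]
R2 -> R2 − 6·R1
  [   1  -1  -1/3  1/3    2 ]
  [   0   0     3   -2  -15 ]
  [ -15  15    -2    0    6 ]
  [ -12  12     3   -3  -15 ]
R3 -> R3 + 15·R1
  [   1  -1  -1/3  1/3    2 ]
  [   0   0     3   -2  -15 ]
  [   0   0    -7    5   36 ]
  [ -12  12     3   -3  -15 ]
R4 -> R4 + 12·R1
  [ 1  -1  -1/3  1/3    2 ]
  [ 0   0     3   -2  -15 ]
  [ 0   0    -7    5   36 ]
  [ 0   0    -1    1    9 ]
R2 -> 1/3·R2
  [ 1  -1  -1/3   1/3   2 ]
  [ 0   0     1  -2/3  -5 ]
  [ 0   0    -7     5  36 ]
  [ 0   0    -1     1   9 ]
R3 -> R3 + 7·R2
  [ 1  -1  -1/3   1/3   2 ]
  [ 0   0     1  -2/3  -5 ]
  [ 0   0     0   1/3   1 ]
  [ 0   0    -1     1   9 ]
R4 -> R4 + R2
  [ 1  -1  -1/3   1/3   2 ]
  [ 0   0     1  -2/3  -5 ]
  [ 0   0     0   1/3   1 ]
  [ 0   0     0   1/3   4 ]
R3 -> 3·R3
  [ 1  -1  -1/3   1/3   2 ]
  [ 0   0     1  -2/3  -5 ]
  [ 0   0     0     1   3 ]
  [ 0   0     0   1/3   4 ]
R4 -> R4 − 1/3·R3
  [ 1  -1  -1/3   1/3   2 ]
  [ 0   0     1  -2/3  -5 ]
  [ 0   0     0     1   3 ]
  [ 0   0     0     0   3 ]
R4 -> 1/3·R4
  [ 1  -1  -1/3   1/3   2 ]
  [ 0   0     1  -2/3  -5 ]
  [ 0   0     0     1   3 ]
  [ 0   0     0     0   1 ]
R3 -> R3 − 3·R4
  [ 1  -1  -1/3   1/3   2 ]
  [ 0   0     1  -2/3  -5 ]
  [ 0   0     0     1   0 ]
  [ 0   0     0     0   1 ]
R2 -> R2 + 5·R4
  [ 1  -1  -1/3   1/3  2 ]
  [ 0   0     1  -2/3  0 ]
  [ 0   0     0     1  0 ]
  [ 0   0     0     0  1 ]
R1 -> R1 − 2·R4
  [ 1  -1  -1/3   1/3  0 ]
  [ 0   0     1  -2/3  0 ]
  [ 0   0     0     1  0 ]
  [ 0   0     0     0  1 ]
R2 -> R2 + 2/3·R3
  [ 1  -1  -1/3  1/3  0 ]
  [ 0   0     1    0  0 ]
  [ 0   0     0    1  0 ]
  [ 0   0     0    0  1 ]
R1 -> R1 − 1/3·R3
  [ 1  -1  -1/3  0  0 ]
  [ 0   0     1  0  0 ]
  [ 0   0     0  1  0 ]
  [ 0   0     0  0  1 ]
R1 -> R1 + 1/3·R2
  [ 1  -1  0  0  0 ]
  [ 0   0  1  0  0 ]
  [ 0   0  0  1  0 ]
  [ 0   0  0  0  1 ]

[[1, -1, 0, 0, 0], [0, 0, 1, 0, 0], [0, 0, 0, 1, 0], [0, 0, 0, 0, 1]]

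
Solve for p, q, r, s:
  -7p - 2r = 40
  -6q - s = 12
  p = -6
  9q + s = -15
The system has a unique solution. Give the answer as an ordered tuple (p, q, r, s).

(-6, -1, 1, -6)

Form the augmented matrix and row-reduce:
  [ -7   0  -2   0  |   40 ]
  [  0  -6   0  -1  |   12 ]
  [  1   0   0   0  |   -6 ]
  [  0   9   0   1  |  -15 ]
R1 ← -1/7·R1
R3 ← R3 − R1
R2 ← -1/6·R2
R4 ← R4 − 9·R2
R3 ← -7/2·R3
R4 ← -2·R4
R2 ← R2 − 1/6·R4
R1 ← R1 − 2/7·R3
Reading off the last column: p = -6, q = -1, r = 1, s = -6.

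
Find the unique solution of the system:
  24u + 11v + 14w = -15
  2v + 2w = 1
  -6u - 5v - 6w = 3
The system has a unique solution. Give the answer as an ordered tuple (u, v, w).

Form the augmented matrix and row-reduce:
  [ 24  11  14  |  -15 ]
  [  0   2   2  |    1 ]
  [ -6  -5  -6  |    3 ]
R1 → 1/24·R1
R3 → R3 + 6·R1
R2 → 1/2·R2
R3 → R3 + 9/4·R2
R3 → -4·R3
R2 → R2 − R3
R1 → R1 − 7/12·R3
R1 → R1 − 11/24·R2
Reading off the last column: u = -2/3, v = 2, w = -3/2.

(-2/3, 2, -3/2)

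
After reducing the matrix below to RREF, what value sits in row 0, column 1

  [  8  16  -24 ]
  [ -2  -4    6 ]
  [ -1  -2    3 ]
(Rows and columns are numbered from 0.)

R1 := 1/8·R1
R2 := R2 + 2·R1
R3 := R3 + R1

2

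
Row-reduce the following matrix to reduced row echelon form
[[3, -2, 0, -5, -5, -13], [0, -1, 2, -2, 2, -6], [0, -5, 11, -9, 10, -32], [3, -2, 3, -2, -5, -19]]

[[1, 0, 0, 1, -3, -3], [0, 1, 0, 4, -2, 2], [0, 0, 1, 1, 0, -2], [0, 0, 0, 0, 0, 0]]

R1 ← 1/3·R1
R4 ← R4 − 3·R1
R2 ← -1·R2
R3 ← R3 + 5·R2
R4 ← R4 − 3·R3
R2 ← R2 + 2·R3
R1 ← R1 + 2/3·R2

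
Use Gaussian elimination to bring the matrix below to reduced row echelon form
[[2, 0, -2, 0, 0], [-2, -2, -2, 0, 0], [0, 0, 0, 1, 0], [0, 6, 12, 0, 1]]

[[1, 0, -1, 0, 0], [0, 1, 2, 0, 0], [0, 0, 0, 1, 0], [0, 0, 0, 0, 1]]

ρ1 := 1/2·ρ1
  [  1   0  -1  0  0 ]
  [ -2  -2  -2  0  0 ]
  [  0   0   0  1  0 ]
  [  0   6  12  0  1 ]
ρ2 := ρ2 + 2·ρ1
  [ 1   0  -1  0  0 ]
  [ 0  -2  -4  0  0 ]
  [ 0   0   0  1  0 ]
  [ 0   6  12  0  1 ]
ρ2 := -1/2·ρ2
  [ 1  0  -1  0  0 ]
  [ 0  1   2  0  0 ]
  [ 0  0   0  1  0 ]
  [ 0  6  12  0  1 ]
ρ4 := ρ4 − 6·ρ2
  [ 1  0  -1  0  0 ]
  [ 0  1   2  0  0 ]
  [ 0  0   0  1  0 ]
  [ 0  0   0  0  1 ]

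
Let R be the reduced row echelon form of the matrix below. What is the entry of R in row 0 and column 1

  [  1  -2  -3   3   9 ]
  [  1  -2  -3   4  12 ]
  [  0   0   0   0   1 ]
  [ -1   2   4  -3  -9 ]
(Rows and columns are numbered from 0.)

-2

r2 := r2 − r1
  [  1  -2  -3   3   9 ]
  [  0   0   0   1   3 ]
  [  0   0   0   0   1 ]
  [ -1   2   4  -3  -9 ]
r4 := r4 + r1
  [ 1  -2  -3  3  9 ]
  [ 0   0   0  1  3 ]
  [ 0   0   0  0  1 ]
  [ 0   0   1  0  0 ]
r2 <=> r4
  [ 1  -2  -3  3  9 ]
  [ 0   0   1  0  0 ]
  [ 0   0   0  0  1 ]
  [ 0   0   0  1  3 ]
r3 <=> r4
  [ 1  -2  -3  3  9 ]
  [ 0   0   1  0  0 ]
  [ 0   0   0  1  3 ]
  [ 0   0   0  0  1 ]
r3 := r3 − 3·r4
  [ 1  -2  -3  3  9 ]
  [ 0   0   1  0  0 ]
  [ 0   0   0  1  0 ]
  [ 0   0   0  0  1 ]
r1 := r1 − 9·r4
  [ 1  -2  -3  3  0 ]
  [ 0   0   1  0  0 ]
  [ 0   0   0  1  0 ]
  [ 0   0   0  0  1 ]
r1 := r1 − 3·r3
  [ 1  -2  -3  0  0 ]
  [ 0   0   1  0  0 ]
  [ 0   0   0  1  0 ]
  [ 0   0   0  0  1 ]
r1 := r1 + 3·r2
  [ 1  -2  0  0  0 ]
  [ 0   0  1  0  0 ]
  [ 0   0  0  1  0 ]
  [ 0   0  0  0  1 ]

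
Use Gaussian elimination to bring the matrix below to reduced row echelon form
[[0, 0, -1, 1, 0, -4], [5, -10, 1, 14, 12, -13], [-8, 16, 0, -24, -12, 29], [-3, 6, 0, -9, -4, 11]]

[[1, -2, 0, 3, 0, -4], [0, 0, 1, -1, 0, 4], [0, 0, 0, 0, 1, 1/4], [0, 0, 0, 0, 0, 0]]

ρ1 <-> ρ2
  [  5  -10   1   14   12  -13 ]
  [  0    0  -1    1    0   -4 ]
  [ -8   16   0  -24  -12   29 ]
  [ -3    6   0   -9   -4   11 ]
ρ1 -> 1/5·ρ1
  [  1  -2  1/5  14/5  12/5  -13/5 ]
  [  0   0   -1     1     0     -4 ]
  [ -8  16    0   -24   -12     29 ]
  [ -3   6    0    -9    -4     11 ]
ρ3 -> ρ3 + 8·ρ1
  [  1  -2  1/5  14/5  12/5  -13/5 ]
  [  0   0   -1     1     0     -4 ]
  [  0   0  8/5  -8/5  36/5   41/5 ]
  [ -3   6    0    -9    -4     11 ]
ρ4 -> ρ4 + 3·ρ1
  [ 1  -2  1/5  14/5  12/5  -13/5 ]
  [ 0   0   -1     1     0     -4 ]
  [ 0   0  8/5  -8/5  36/5   41/5 ]
  [ 0   0  3/5  -3/5  16/5   16/5 ]
ρ2 -> -1·ρ2
  [ 1  -2  1/5  14/5  12/5  -13/5 ]
  [ 0   0    1    -1     0      4 ]
  [ 0   0  8/5  -8/5  36/5   41/5 ]
  [ 0   0  3/5  -3/5  16/5   16/5 ]
ρ3 -> ρ3 − 8/5·ρ2
  [ 1  -2  1/5  14/5  12/5  -13/5 ]
  [ 0   0    1    -1     0      4 ]
  [ 0   0    0     0  36/5    9/5 ]
  [ 0   0  3/5  -3/5  16/5   16/5 ]
ρ4 -> ρ4 − 3/5·ρ2
  [ 1  -2  1/5  14/5  12/5  -13/5 ]
  [ 0   0    1    -1     0      4 ]
  [ 0   0    0     0  36/5    9/5 ]
  [ 0   0    0     0  16/5    4/5 ]
ρ3 -> 5/36·ρ3
  [ 1  -2  1/5  14/5  12/5  -13/5 ]
  [ 0   0    1    -1     0      4 ]
  [ 0   0    0     0     1    1/4 ]
  [ 0   0    0     0  16/5    4/5 ]
ρ4 -> ρ4 − 16/5·ρ3
  [ 1  -2  1/5  14/5  12/5  -13/5 ]
  [ 0   0    1    -1     0      4 ]
  [ 0   0    0     0     1    1/4 ]
  [ 0   0    0     0     0      0 ]
ρ1 -> ρ1 − 12/5·ρ3
  [ 1  -2  1/5  14/5  0  -16/5 ]
  [ 0   0    1    -1  0      4 ]
  [ 0   0    0     0  1    1/4 ]
  [ 0   0    0     0  0      0 ]
ρ1 -> ρ1 − 1/5·ρ2
  [ 1  -2  0   3  0   -4 ]
  [ 0   0  1  -1  0    4 ]
  [ 0   0  0   0  1  1/4 ]
  [ 0   0  0   0  0    0 ]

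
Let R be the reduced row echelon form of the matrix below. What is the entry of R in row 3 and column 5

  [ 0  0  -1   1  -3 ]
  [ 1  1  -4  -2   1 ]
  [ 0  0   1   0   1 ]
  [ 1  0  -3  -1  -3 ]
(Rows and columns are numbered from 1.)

ρ1 ↔ ρ2
  [ 1  1  -4  -2   1 ]
  [ 0  0  -1   1  -3 ]
  [ 0  0   1   0   1 ]
  [ 1  0  -3  -1  -3 ]
ρ4 ← ρ4 − ρ1
  [ 1   1  -4  -2   1 ]
  [ 0   0  -1   1  -3 ]
  [ 0   0   1   0   1 ]
  [ 0  -1   1   1  -4 ]
ρ2 ↔ ρ4
  [ 1   1  -4  -2   1 ]
  [ 0  -1   1   1  -4 ]
  [ 0   0   1   0   1 ]
  [ 0   0  -1   1  -3 ]
ρ2 ← -1·ρ2
  [ 1  1  -4  -2   1 ]
  [ 0  1  -1  -1   4 ]
  [ 0  0   1   0   1 ]
  [ 0  0  -1   1  -3 ]
ρ4 ← ρ4 + ρ3
  [ 1  1  -4  -2   1 ]
  [ 0  1  -1  -1   4 ]
  [ 0  0   1   0   1 ]
  [ 0  0   0   1  -2 ]
ρ2 ← ρ2 + ρ4
  [ 1  1  -4  -2   1 ]
  [ 0  1  -1   0   2 ]
  [ 0  0   1   0   1 ]
  [ 0  0   0   1  -2 ]
ρ1 ← ρ1 + 2·ρ4
  [ 1  1  -4  0  -3 ]
  [ 0  1  -1  0   2 ]
  [ 0  0   1  0   1 ]
  [ 0  0   0  1  -2 ]
ρ2 ← ρ2 + ρ3
  [ 1  1  -4  0  -3 ]
  [ 0  1   0  0   3 ]
  [ 0  0   1  0   1 ]
  [ 0  0   0  1  -2 ]
ρ1 ← ρ1 + 4·ρ3
  [ 1  1  0  0   1 ]
  [ 0  1  0  0   3 ]
  [ 0  0  1  0   1 ]
  [ 0  0  0  1  -2 ]
ρ1 ← ρ1 − ρ2
  [ 1  0  0  0  -2 ]
  [ 0  1  0  0   3 ]
  [ 0  0  1  0   1 ]
  [ 0  0  0  1  -2 ]

1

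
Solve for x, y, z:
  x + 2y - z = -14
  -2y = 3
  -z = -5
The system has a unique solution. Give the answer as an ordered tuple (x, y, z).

Form the augmented matrix and row-reduce:
  [ 1   2  -1  |  -14 ]
  [ 0  -2   0  |    3 ]
  [ 0   0  -1  |   -5 ]
Multiply ρ2 by -1/2.
  [ 1  2  -1  |   -14 ]
  [ 0  1   0  |  -3/2 ]
  [ 0  0  -1  |    -5 ]
Multiply ρ3 by -1.
  [ 1  2  -1  |   -14 ]
  [ 0  1   0  |  -3/2 ]
  [ 0  0   1  |     5 ]
Add ρ3 to ρ1.
  [ 1  2  0  |    -9 ]
  [ 0  1  0  |  -3/2 ]
  [ 0  0  1  |     5 ]
Subtract 2 times ρ2 from ρ1.
  [ 1  0  0  |    -6 ]
  [ 0  1  0  |  -3/2 ]
  [ 0  0  1  |     5 ]
Reading off the last column: x = -6, y = -3/2, z = 5.

(-6, -3/2, 5)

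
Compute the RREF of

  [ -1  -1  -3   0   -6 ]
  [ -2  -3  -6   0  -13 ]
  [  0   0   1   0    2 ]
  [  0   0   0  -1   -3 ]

[[1, 0, 0, 0, -1], [0, 1, 0, 0, 1], [0, 0, 1, 0, 2], [0, 0, 0, 1, 3]]

ρ1 → -1·ρ1
ρ2 → ρ2 + 2·ρ1
ρ2 → -1·ρ2
ρ4 → -1·ρ4
ρ1 → ρ1 − 3·ρ3
ρ1 → ρ1 − ρ2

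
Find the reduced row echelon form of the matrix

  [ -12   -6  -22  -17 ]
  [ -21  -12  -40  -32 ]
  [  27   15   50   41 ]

r1 := -1/12·r1
  [   1  1/2  11/6  17/12 ]
  [ -21  -12   -40    -32 ]
  [  27   15    50     41 ]
r2 := r2 + 21·r1
  [  1   1/2  11/6  17/12 ]
  [  0  -3/2  -3/2   -9/4 ]
  [ 27    15    50     41 ]
r3 := r3 − 27·r1
  [ 1   1/2  11/6  17/12 ]
  [ 0  -3/2  -3/2   -9/4 ]
  [ 0   3/2   1/2   11/4 ]
r2 := -2/3·r2
  [ 1  1/2  11/6  17/12 ]
  [ 0    1     1    3/2 ]
  [ 0  3/2   1/2   11/4 ]
r3 := r3 − 3/2·r2
  [ 1  1/2  11/6  17/12 ]
  [ 0    1     1    3/2 ]
  [ 0    0    -1    1/2 ]
r3 := -1·r3
  [ 1  1/2  11/6  17/12 ]
  [ 0    1     1    3/2 ]
  [ 0    0     1   -1/2 ]
r2 := r2 − r3
  [ 1  1/2  11/6  17/12 ]
  [ 0    1     0      2 ]
  [ 0    0     1   -1/2 ]
r1 := r1 − 11/6·r3
  [ 1  1/2  0   7/3 ]
  [ 0    1  0     2 ]
  [ 0    0  1  -1/2 ]
r1 := r1 − 1/2·r2
  [ 1  0  0   4/3 ]
  [ 0  1  0     2 ]
  [ 0  0  1  -1/2 ]

[[1, 0, 0, 4/3], [0, 1, 0, 2], [0, 0, 1, -1/2]]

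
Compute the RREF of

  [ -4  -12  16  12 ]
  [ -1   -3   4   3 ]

Multiply ρ1 by -1/4.
  [  1   3  -4  -3 ]
  [ -1  -3   4   3 ]
Add ρ1 to ρ2.
  [ 1  3  -4  -3 ]
  [ 0  0   0   0 ]

[[1, 3, -4, -3], [0, 0, 0, 0]]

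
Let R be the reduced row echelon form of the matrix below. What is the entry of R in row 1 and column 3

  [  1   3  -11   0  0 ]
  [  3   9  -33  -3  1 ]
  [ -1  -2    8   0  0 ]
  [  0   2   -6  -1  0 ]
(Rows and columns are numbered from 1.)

-2

R2 := R2 − 3·R1
  [  1   3  -11   0  0 ]
  [  0   0    0  -3  1 ]
  [ -1  -2    8   0  0 ]
  [  0   2   -6  -1  0 ]
R3 := R3 + R1
  [ 1  3  -11   0  0 ]
  [ 0  0    0  -3  1 ]
  [ 0  1   -3   0  0 ]
  [ 0  2   -6  -1  0 ]
R2 <=> R3
  [ 1  3  -11   0  0 ]
  [ 0  1   -3   0  0 ]
  [ 0  0    0  -3  1 ]
  [ 0  2   -6  -1  0 ]
R4 := R4 − 2·R2
  [ 1  3  -11   0  0 ]
  [ 0  1   -3   0  0 ]
  [ 0  0    0  -3  1 ]
  [ 0  0    0  -1  0 ]
R3 := -1/3·R3
  [ 1  3  -11   0     0 ]
  [ 0  1   -3   0     0 ]
  [ 0  0    0   1  -1/3 ]
  [ 0  0    0  -1     0 ]
R4 := R4 + R3
  [ 1  3  -11  0     0 ]
  [ 0  1   -3  0     0 ]
  [ 0  0    0  1  -1/3 ]
  [ 0  0    0  0  -1/3 ]
R4 := -3·R4
  [ 1  3  -11  0     0 ]
  [ 0  1   -3  0     0 ]
  [ 0  0    0  1  -1/3 ]
  [ 0  0    0  0     1 ]
R3 := R3 + 1/3·R4
  [ 1  3  -11  0  0 ]
  [ 0  1   -3  0  0 ]
  [ 0  0    0  1  0 ]
  [ 0  0    0  0  1 ]
R1 := R1 − 3·R2
  [ 1  0  -2  0  0 ]
  [ 0  1  -3  0  0 ]
  [ 0  0   0  1  0 ]
  [ 0  0   0  0  1 ]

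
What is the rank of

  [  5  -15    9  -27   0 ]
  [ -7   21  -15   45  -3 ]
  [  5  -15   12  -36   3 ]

rank = 3

R1 ← 1/5·R1
  [  1   -3  9/5  -27/5   0 ]
  [ -7   21  -15     45  -3 ]
  [  5  -15   12    -36   3 ]
R2 ← R2 + 7·R1
  [ 1   -3    9/5  -27/5   0 ]
  [ 0    0  -12/5   36/5  -3 ]
  [ 5  -15     12    -36   3 ]
R3 ← R3 − 5·R1
  [ 1  -3    9/5  -27/5   0 ]
  [ 0   0  -12/5   36/5  -3 ]
  [ 0   0      3     -9   3 ]
R2 ← -5/12·R2
  [ 1  -3  9/5  -27/5    0 ]
  [ 0   0    1     -3  5/4 ]
  [ 0   0    3     -9    3 ]
R3 ← R3 − 3·R2
  [ 1  -3  9/5  -27/5     0 ]
  [ 0   0    1     -3   5/4 ]
  [ 0   0    0      0  -3/4 ]
R3 ← -4/3·R3
  [ 1  -3  9/5  -27/5    0 ]
  [ 0   0    1     -3  5/4 ]
  [ 0   0    0      0    1 ]
R2 ← R2 − 5/4·R3
  [ 1  -3  9/5  -27/5  0 ]
  [ 0   0    1     -3  0 ]
  [ 0   0    0      0  1 ]
R1 ← R1 − 9/5·R2
  [ 1  -3  0   0  0 ]
  [ 0   0  1  -3  0 ]
  [ 0   0  0   0  1 ]
The reduced form has 3 nonzero rows.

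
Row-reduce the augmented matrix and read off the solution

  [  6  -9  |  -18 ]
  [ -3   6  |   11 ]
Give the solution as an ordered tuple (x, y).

R1 → 1/6·R1
  [  1  -3/2  |  -3 ]
  [ -3     6  |  11 ]
R2 → R2 + 3·R1
  [ 1  -3/2  |  -3 ]
  [ 0   3/2  |   2 ]
R2 → 2/3·R2
  [ 1  -3/2  |   -3 ]
  [ 0     1  |  4/3 ]
R1 → R1 + 3/2·R2
  [ 1  0  |   -1 ]
  [ 0  1  |  4/3 ]
Reading off the last column: x = -1, y = 4/3.

(-1, 4/3)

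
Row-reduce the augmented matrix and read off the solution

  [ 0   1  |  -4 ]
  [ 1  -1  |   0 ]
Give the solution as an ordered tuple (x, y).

ρ1 <-> ρ2
  [ 1  -1  |   0 ]
  [ 0   1  |  -4 ]
ρ1 → ρ1 + ρ2
  [ 1  0  |  -4 ]
  [ 0  1  |  -4 ]
Reading off the last column: x = -4, y = -4.

(-4, -4)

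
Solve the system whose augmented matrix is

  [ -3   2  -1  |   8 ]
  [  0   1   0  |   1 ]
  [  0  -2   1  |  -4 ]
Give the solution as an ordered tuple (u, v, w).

(-4/3, 1, -2)

Multiply r1 by -1/3.
  [ 1  -2/3  1/3  |  -8/3 ]
  [ 0     1    0  |     1 ]
  [ 0    -2    1  |    -4 ]
Add 2 times r2 to r3.
  [ 1  -2/3  1/3  |  -8/3 ]
  [ 0     1    0  |     1 ]
  [ 0     0    1  |    -2 ]
Subtract 1/3 times r3 from r1.
  [ 1  -2/3  0  |  -2 ]
  [ 0     1  0  |   1 ]
  [ 0     0  1  |  -2 ]
Add 2/3 times r2 to r1.
  [ 1  0  0  |  -4/3 ]
  [ 0  1  0  |     1 ]
  [ 0  0  1  |    -2 ]
Reading off the last column: u = -4/3, v = 1, w = -2.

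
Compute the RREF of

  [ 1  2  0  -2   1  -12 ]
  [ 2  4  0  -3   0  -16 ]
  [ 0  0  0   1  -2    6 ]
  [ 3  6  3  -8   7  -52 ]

r2 := r2 − 2·r1
r4 := r4 − 3·r1
r2 ↔ r4
r2 := 1/3·r2
r4 := r4 − r3
r4 := 1/2·r4
r3 := r3 − 6·r4
r2 := r2 + 16/3·r4
r1 := r1 + 12·r4
r2 := r2 + 2/3·r3
r1 := r1 + 2·r3

[[1, 2, 0, 0, -3, 0], [0, 0, 1, 0, 0, 0], [0, 0, 0, 1, -2, 0], [0, 0, 0, 0, 0, 1]]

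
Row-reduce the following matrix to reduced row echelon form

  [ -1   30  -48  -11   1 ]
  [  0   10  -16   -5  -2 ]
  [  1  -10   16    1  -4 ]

Multiply R1 by -1.
  [ 1  -30   48  11  -1 ]
  [ 0   10  -16  -5  -2 ]
  [ 1  -10   16   1  -4 ]
Subtract R1 from R3.
  [ 1  -30   48   11  -1 ]
  [ 0   10  -16   -5  -2 ]
  [ 0   20  -32  -10  -3 ]
Multiply R2 by 1/10.
  [ 1  -30    48    11    -1 ]
  [ 0    1  -8/5  -1/2  -1/5 ]
  [ 0   20   -32   -10    -3 ]
Subtract 20 times R2 from R3.
  [ 1  -30    48    11    -1 ]
  [ 0    1  -8/5  -1/2  -1/5 ]
  [ 0    0     0     0     1 ]
Add 1/5 times R3 to R2.
  [ 1  -30    48    11  -1 ]
  [ 0    1  -8/5  -1/2   0 ]
  [ 0    0     0     0   1 ]
Add R3 to R1.
  [ 1  -30    48    11  0 ]
  [ 0    1  -8/5  -1/2  0 ]
  [ 0    0     0     0  1 ]
Add 30 times R2 to R1.
  [ 1  0     0    -4  0 ]
  [ 0  1  -8/5  -1/2  0 ]
  [ 0  0     0     0  1 ]

[[1, 0, 0, -4, 0], [0, 1, -8/5, -1/2, 0], [0, 0, 0, 0, 1]]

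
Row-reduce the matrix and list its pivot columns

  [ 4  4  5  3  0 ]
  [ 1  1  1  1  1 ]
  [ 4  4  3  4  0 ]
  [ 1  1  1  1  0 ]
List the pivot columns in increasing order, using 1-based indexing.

1, 3, 4, 5

R1 ← 1/4·R1
  [ 1  1  5/4  3/4  0 ]
  [ 1  1    1    1  1 ]
  [ 4  4    3    4  0 ]
  [ 1  1    1    1  0 ]
R2 ← R2 − R1
  [ 1  1   5/4  3/4  0 ]
  [ 0  0  -1/4  1/4  1 ]
  [ 4  4     3    4  0 ]
  [ 1  1     1    1  0 ]
R3 ← R3 − 4·R1
  [ 1  1   5/4  3/4  0 ]
  [ 0  0  -1/4  1/4  1 ]
  [ 0  0    -2    1  0 ]
  [ 1  1     1    1  0 ]
R4 ← R4 − R1
  [ 1  1   5/4  3/4  0 ]
  [ 0  0  -1/4  1/4  1 ]
  [ 0  0    -2    1  0 ]
  [ 0  0  -1/4  1/4  0 ]
R2 ← -4·R2
  [ 1  1   5/4  3/4   0 ]
  [ 0  0     1   -1  -4 ]
  [ 0  0    -2    1   0 ]
  [ 0  0  -1/4  1/4   0 ]
R3 ← R3 + 2·R2
  [ 1  1   5/4  3/4   0 ]
  [ 0  0     1   -1  -4 ]
  [ 0  0     0   -1  -8 ]
  [ 0  0  -1/4  1/4   0 ]
R4 ← R4 + 1/4·R2
  [ 1  1  5/4  3/4   0 ]
  [ 0  0    1   -1  -4 ]
  [ 0  0    0   -1  -8 ]
  [ 0  0    0    0  -1 ]
R3 ← -1·R3
  [ 1  1  5/4  3/4   0 ]
  [ 0  0    1   -1  -4 ]
  [ 0  0    0    1   8 ]
  [ 0  0    0    0  -1 ]
R4 ← -1·R4
  [ 1  1  5/4  3/4   0 ]
  [ 0  0    1   -1  -4 ]
  [ 0  0    0    1   8 ]
  [ 0  0    0    0   1 ]
R3 ← R3 − 8·R4
  [ 1  1  5/4  3/4   0 ]
  [ 0  0    1   -1  -4 ]
  [ 0  0    0    1   0 ]
  [ 0  0    0    0   1 ]
R2 ← R2 + 4·R4
  [ 1  1  5/4  3/4  0 ]
  [ 0  0    1   -1  0 ]
  [ 0  0    0    1  0 ]
  [ 0  0    0    0  1 ]
R2 ← R2 + R3
  [ 1  1  5/4  3/4  0 ]
  [ 0  0    1    0  0 ]
  [ 0  0    0    1  0 ]
  [ 0  0    0    0  1 ]
R1 ← R1 − 3/4·R3
  [ 1  1  5/4  0  0 ]
  [ 0  0    1  0  0 ]
  [ 0  0    0  1  0 ]
  [ 0  0    0  0  1 ]
R1 ← R1 − 5/4·R2
  [ 1  1  0  0  0 ]
  [ 0  0  1  0  0 ]
  [ 0  0  0  1  0 ]
  [ 0  0  0  0  1 ]
Pivot columns are the columns containing a leading 1.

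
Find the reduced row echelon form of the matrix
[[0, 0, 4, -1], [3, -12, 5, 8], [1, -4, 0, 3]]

R1 <-> R2
  [ 3  -12  5   8 ]
  [ 0    0  4  -1 ]
  [ 1   -4  0   3 ]
R1 → 1/3·R1
  [ 1  -4  5/3  8/3 ]
  [ 0   0    4   -1 ]
  [ 1  -4    0    3 ]
R3 → R3 − R1
  [ 1  -4   5/3  8/3 ]
  [ 0   0     4   -1 ]
  [ 0   0  -5/3  1/3 ]
R2 → 1/4·R2
  [ 1  -4   5/3   8/3 ]
  [ 0   0     1  -1/4 ]
  [ 0   0  -5/3   1/3 ]
R3 → R3 + 5/3·R2
  [ 1  -4  5/3    8/3 ]
  [ 0   0    1   -1/4 ]
  [ 0   0    0  -1/12 ]
R3 → -12·R3
  [ 1  -4  5/3   8/3 ]
  [ 0   0    1  -1/4 ]
  [ 0   0    0     1 ]
R2 → R2 + 1/4·R3
  [ 1  -4  5/3  8/3 ]
  [ 0   0    1    0 ]
  [ 0   0    0    1 ]
R1 → R1 − 8/3·R3
  [ 1  -4  5/3  0 ]
  [ 0   0    1  0 ]
  [ 0   0    0  1 ]
R1 → R1 − 5/3·R2
  [ 1  -4  0  0 ]
  [ 0   0  1  0 ]
  [ 0   0  0  1 ]

[[1, -4, 0, 0], [0, 0, 1, 0], [0, 0, 0, 1]]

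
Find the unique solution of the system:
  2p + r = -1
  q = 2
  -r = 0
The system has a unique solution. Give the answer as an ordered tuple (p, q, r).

(-1/2, 2, 0)

Form the augmented matrix and row-reduce:
  [ 2  0   1  |  -1 ]
  [ 0  1   0  |   2 ]
  [ 0  0  -1  |   0 ]
Multiply R1 by 1/2.
  [ 1  0  1/2  |  -1/2 ]
  [ 0  1    0  |     2 ]
  [ 0  0   -1  |     0 ]
Multiply R3 by -1.
  [ 1  0  1/2  |  -1/2 ]
  [ 0  1    0  |     2 ]
  [ 0  0    1  |     0 ]
Subtract 1/2 times R3 from R1.
  [ 1  0  0  |  -1/2 ]
  [ 0  1  0  |     2 ]
  [ 0  0  1  |     0 ]
Reading off the last column: p = -1/2, q = 2, r = 0.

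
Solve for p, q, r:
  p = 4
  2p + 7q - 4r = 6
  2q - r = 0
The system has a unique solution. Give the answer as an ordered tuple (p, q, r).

Form the augmented matrix and row-reduce:
  [ 1  0   0  |  4 ]
  [ 2  7  -4  |  6 ]
  [ 0  2  -1  |  0 ]
r2 -> r2 − 2·r1
  [ 1  0   0  |   4 ]
  [ 0  7  -4  |  -2 ]
  [ 0  2  -1  |   0 ]
r2 -> 1/7·r2
  [ 1  0     0  |     4 ]
  [ 0  1  -4/7  |  -2/7 ]
  [ 0  2    -1  |     0 ]
r3 -> r3 − 2·r2
  [ 1  0     0  |     4 ]
  [ 0  1  -4/7  |  -2/7 ]
  [ 0  0   1/7  |   4/7 ]
r3 -> 7·r3
  [ 1  0     0  |     4 ]
  [ 0  1  -4/7  |  -2/7 ]
  [ 0  0     1  |     4 ]
r2 -> r2 + 4/7·r3
  [ 1  0  0  |  4 ]
  [ 0  1  0  |  2 ]
  [ 0  0  1  |  4 ]
Reading off the last column: p = 4, q = 2, r = 4.

(4, 2, 4)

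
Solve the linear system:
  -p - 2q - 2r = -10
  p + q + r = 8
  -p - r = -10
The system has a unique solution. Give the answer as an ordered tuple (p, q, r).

Form the augmented matrix and row-reduce:
  [ -1  -2  -2  |  -10 ]
  [  1   1   1  |    8 ]
  [ -1   0  -1  |  -10 ]
Multiply r1 by -1.
  [  1  2   2  |   10 ]
  [  1  1   1  |    8 ]
  [ -1  0  -1  |  -10 ]
Subtract r1 from r2.
  [  1   2   2  |   10 ]
  [  0  -1  -1  |   -2 ]
  [ -1   0  -1  |  -10 ]
Add r1 to r3.
  [ 1   2   2  |  10 ]
  [ 0  -1  -1  |  -2 ]
  [ 0   2   1  |   0 ]
Multiply r2 by -1.
  [ 1  2  2  |  10 ]
  [ 0  1  1  |   2 ]
  [ 0  2  1  |   0 ]
Subtract 2 times r2 from r3.
  [ 1  2   2  |  10 ]
  [ 0  1   1  |   2 ]
  [ 0  0  -1  |  -4 ]
Multiply r3 by -1.
  [ 1  2  2  |  10 ]
  [ 0  1  1  |   2 ]
  [ 0  0  1  |   4 ]
Subtract r3 from r2.
  [ 1  2  2  |  10 ]
  [ 0  1  0  |  -2 ]
  [ 0  0  1  |   4 ]
Subtract 2 times r3 from r1.
  [ 1  2  0  |   2 ]
  [ 0  1  0  |  -2 ]
  [ 0  0  1  |   4 ]
Subtract 2 times r2 from r1.
  [ 1  0  0  |   6 ]
  [ 0  1  0  |  -2 ]
  [ 0  0  1  |   4 ]
Reading off the last column: p = 6, q = -2, r = 4.

(6, -2, 4)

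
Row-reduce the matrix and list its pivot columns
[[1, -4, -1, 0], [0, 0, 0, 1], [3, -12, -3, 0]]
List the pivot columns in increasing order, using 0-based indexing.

0, 3

R3 -> R3 − 3·R1
  [ 1  -4  -1  0 ]
  [ 0   0   0  1 ]
  [ 0   0   0  0 ]
Pivot columns are the columns containing a leading 1.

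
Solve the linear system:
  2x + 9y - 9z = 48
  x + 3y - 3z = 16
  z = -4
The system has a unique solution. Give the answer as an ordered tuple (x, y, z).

(0, 4/3, -4)

Form the augmented matrix and row-reduce:
  [ 2  9  -9  |  48 ]
  [ 1  3  -3  |  16 ]
  [ 0  0   1  |  -4 ]
R1 -> 1/2·R1
  [ 1  9/2  -9/2  |  24 ]
  [ 1    3    -3  |  16 ]
  [ 0    0     1  |  -4 ]
R2 -> R2 − R1
  [ 1   9/2  -9/2  |  24 ]
  [ 0  -3/2   3/2  |  -8 ]
  [ 0     0     1  |  -4 ]
R2 -> -2/3·R2
  [ 1  9/2  -9/2  |    24 ]
  [ 0    1    -1  |  16/3 ]
  [ 0    0     1  |    -4 ]
R2 -> R2 + R3
  [ 1  9/2  -9/2  |   24 ]
  [ 0    1     0  |  4/3 ]
  [ 0    0     1  |   -4 ]
R1 -> R1 + 9/2·R3
  [ 1  9/2  0  |    6 ]
  [ 0    1  0  |  4/3 ]
  [ 0    0  1  |   -4 ]
R1 -> R1 − 9/2·R2
  [ 1  0  0  |    0 ]
  [ 0  1  0  |  4/3 ]
  [ 0  0  1  |   -4 ]
Reading off the last column: x = 0, y = 4/3, z = -4.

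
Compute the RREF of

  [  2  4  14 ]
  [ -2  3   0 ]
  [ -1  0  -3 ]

[[1, 0, 3], [0, 1, 2], [0, 0, 0]]

Multiply r1 by 1/2.
  [  1  2   7 ]
  [ -2  3   0 ]
  [ -1  0  -3 ]
Add 2 times r1 to r2.
  [  1  2   7 ]
  [  0  7  14 ]
  [ -1  0  -3 ]
Add r1 to r3.
  [ 1  2   7 ]
  [ 0  7  14 ]
  [ 0  2   4 ]
Multiply r2 by 1/7.
  [ 1  2  7 ]
  [ 0  1  2 ]
  [ 0  2  4 ]
Subtract 2 times r2 from r3.
  [ 1  2  7 ]
  [ 0  1  2 ]
  [ 0  0  0 ]
Subtract 2 times r2 from r1.
  [ 1  0  3 ]
  [ 0  1  2 ]
  [ 0  0  0 ]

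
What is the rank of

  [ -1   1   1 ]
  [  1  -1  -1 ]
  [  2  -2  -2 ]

rank = 1

r1 → -1·r1
  [ 1  -1  -1 ]
  [ 1  -1  -1 ]
  [ 2  -2  -2 ]
r2 → r2 − r1
  [ 1  -1  -1 ]
  [ 0   0   0 ]
  [ 2  -2  -2 ]
r3 → r3 − 2·r1
  [ 1  -1  -1 ]
  [ 0   0   0 ]
  [ 0   0   0 ]
The reduced form has 1 nonzero row.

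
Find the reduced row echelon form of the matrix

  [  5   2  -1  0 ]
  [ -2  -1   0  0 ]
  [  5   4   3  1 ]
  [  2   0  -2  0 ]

Multiply ρ1 by 1/5.
  [  1  2/5  -1/5  0 ]
  [ -2   -1     0  0 ]
  [  5    4     3  1 ]
  [  2    0    -2  0 ]
Add 2 times ρ1 to ρ2.
  [ 1   2/5  -1/5  0 ]
  [ 0  -1/5  -2/5  0 ]
  [ 5     4     3  1 ]
  [ 2     0    -2  0 ]
Subtract 5 times ρ1 from ρ3.
  [ 1   2/5  -1/5  0 ]
  [ 0  -1/5  -2/5  0 ]
  [ 0     2     4  1 ]
  [ 2     0    -2  0 ]
Subtract 2 times ρ1 from ρ4.
  [ 1   2/5  -1/5  0 ]
  [ 0  -1/5  -2/5  0 ]
  [ 0     2     4  1 ]
  [ 0  -4/5  -8/5  0 ]
Multiply ρ2 by -5.
  [ 1   2/5  -1/5  0 ]
  [ 0     1     2  0 ]
  [ 0     2     4  1 ]
  [ 0  -4/5  -8/5  0 ]
Subtract 2 times ρ2 from ρ3.
  [ 1   2/5  -1/5  0 ]
  [ 0     1     2  0 ]
  [ 0     0     0  1 ]
  [ 0  -4/5  -8/5  0 ]
Add 4/5 times ρ2 to ρ4.
  [ 1  2/5  -1/5  0 ]
  [ 0    1     2  0 ]
  [ 0    0     0  1 ]
  [ 0    0     0  0 ]
Subtract 2/5 times ρ2 from ρ1.
  [ 1  0  -1  0 ]
  [ 0  1   2  0 ]
  [ 0  0   0  1 ]
  [ 0  0   0  0 ]

[[1, 0, -1, 0], [0, 1, 2, 0], [0, 0, 0, 1], [0, 0, 0, 0]]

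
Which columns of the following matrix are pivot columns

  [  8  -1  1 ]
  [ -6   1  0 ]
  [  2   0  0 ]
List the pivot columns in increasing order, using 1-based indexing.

1, 2, 3

R1 -> 1/8·R1
  [  1  -1/8  1/8 ]
  [ -6     1    0 ]
  [  2     0    0 ]
R2 -> R2 + 6·R1
  [ 1  -1/8  1/8 ]
  [ 0   1/4  3/4 ]
  [ 2     0    0 ]
R3 -> R3 − 2·R1
  [ 1  -1/8   1/8 ]
  [ 0   1/4   3/4 ]
  [ 0   1/4  -1/4 ]
R2 -> 4·R2
  [ 1  -1/8   1/8 ]
  [ 0     1     3 ]
  [ 0   1/4  -1/4 ]
R3 -> R3 − 1/4·R2
  [ 1  -1/8  1/8 ]
  [ 0     1    3 ]
  [ 0     0   -1 ]
R3 -> -1·R3
  [ 1  -1/8  1/8 ]
  [ 0     1    3 ]
  [ 0     0    1 ]
R2 -> R2 − 3·R3
  [ 1  -1/8  1/8 ]
  [ 0     1    0 ]
  [ 0     0    1 ]
R1 -> R1 − 1/8·R3
  [ 1  -1/8  0 ]
  [ 0     1  0 ]
  [ 0     0  1 ]
R1 -> R1 + 1/8·R2
  [ 1  0  0 ]
  [ 0  1  0 ]
  [ 0  0  1 ]
Pivot columns are the columns containing a leading 1.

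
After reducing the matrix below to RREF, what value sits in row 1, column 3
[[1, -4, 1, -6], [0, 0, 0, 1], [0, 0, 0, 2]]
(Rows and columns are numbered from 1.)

R3 -> R3 − 2·R2
  [ 1  -4  1  -6 ]
  [ 0   0  0   1 ]
  [ 0   0  0   0 ]
R1 -> R1 + 6·R2
  [ 1  -4  1  0 ]
  [ 0   0  0  1 ]
  [ 0   0  0  0 ]

1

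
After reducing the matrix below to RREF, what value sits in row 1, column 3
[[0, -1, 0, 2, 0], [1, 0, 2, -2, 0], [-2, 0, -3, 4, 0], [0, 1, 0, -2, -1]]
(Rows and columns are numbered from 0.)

Swap ρ1 and ρ2.
  [  1   0   2  -2   0 ]
  [  0  -1   0   2   0 ]
  [ -2   0  -3   4   0 ]
  [  0   1   0  -2  -1 ]
Add 2 times ρ1 to ρ3.
  [ 1   0  2  -2   0 ]
  [ 0  -1  0   2   0 ]
  [ 0   0  1   0   0 ]
  [ 0   1  0  -2  -1 ]
Multiply ρ2 by -1.
  [ 1  0  2  -2   0 ]
  [ 0  1  0  -2   0 ]
  [ 0  0  1   0   0 ]
  [ 0  1  0  -2  -1 ]
Subtract ρ2 from ρ4.
  [ 1  0  2  -2   0 ]
  [ 0  1  0  -2   0 ]
  [ 0  0  1   0   0 ]
  [ 0  0  0   0  -1 ]
Multiply ρ4 by -1.
  [ 1  0  2  -2  0 ]
  [ 0  1  0  -2  0 ]
  [ 0  0  1   0  0 ]
  [ 0  0  0   0  1 ]
Subtract 2 times ρ3 from ρ1.
  [ 1  0  0  -2  0 ]
  [ 0  1  0  -2  0 ]
  [ 0  0  1   0  0 ]
  [ 0  0  0   0  1 ]

-2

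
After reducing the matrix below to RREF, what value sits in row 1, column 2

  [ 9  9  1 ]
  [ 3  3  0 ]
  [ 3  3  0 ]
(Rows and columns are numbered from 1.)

ρ1 → 1/9·ρ1
  [ 1  1  1/9 ]
  [ 3  3    0 ]
  [ 3  3    0 ]
ρ2 → ρ2 − 3·ρ1
  [ 1  1   1/9 ]
  [ 0  0  -1/3 ]
  [ 3  3     0 ]
ρ3 → ρ3 − 3·ρ1
  [ 1  1   1/9 ]
  [ 0  0  -1/3 ]
  [ 0  0  -1/3 ]
ρ2 → -3·ρ2
  [ 1  1   1/9 ]
  [ 0  0     1 ]
  [ 0  0  -1/3 ]
ρ3 → ρ3 + 1/3·ρ2
  [ 1  1  1/9 ]
  [ 0  0    1 ]
  [ 0  0    0 ]
ρ1 → ρ1 − 1/9·ρ2
  [ 1  1  0 ]
  [ 0  0  1 ]
  [ 0  0  0 ]

1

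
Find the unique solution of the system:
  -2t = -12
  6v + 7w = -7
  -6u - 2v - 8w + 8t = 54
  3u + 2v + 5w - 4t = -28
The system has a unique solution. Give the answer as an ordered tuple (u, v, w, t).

Form the augmented matrix and row-reduce:
  [  0   0   0  -2  |  -12 ]
  [  0   6   7   0  |   -7 ]
  [ -6  -2  -8   8  |   54 ]
  [  3   2   5  -4  |  -28 ]
R1 <=> R3
  [ -6  -2  -8   8  |   54 ]
  [  0   6   7   0  |   -7 ]
  [  0   0   0  -2  |  -12 ]
  [  3   2   5  -4  |  -28 ]
R1 → -1/6·R1
  [ 1  1/3  4/3  -4/3  |   -9 ]
  [ 0    6    7     0  |   -7 ]
  [ 0    0    0    -2  |  -12 ]
  [ 3    2    5    -4  |  -28 ]
R4 → R4 − 3·R1
  [ 1  1/3  4/3  -4/3  |   -9 ]
  [ 0    6    7     0  |   -7 ]
  [ 0    0    0    -2  |  -12 ]
  [ 0    1    1     0  |   -1 ]
R2 → 1/6·R2
  [ 1  1/3  4/3  -4/3  |    -9 ]
  [ 0    1  7/6     0  |  -7/6 ]
  [ 0    0    0    -2  |   -12 ]
  [ 0    1    1     0  |    -1 ]
R4 → R4 − R2
  [ 1  1/3   4/3  -4/3  |    -9 ]
  [ 0    1   7/6     0  |  -7/6 ]
  [ 0    0     0    -2  |   -12 ]
  [ 0    0  -1/6     0  |   1/6 ]
R3 <=> R4
  [ 1  1/3   4/3  -4/3  |    -9 ]
  [ 0    1   7/6     0  |  -7/6 ]
  [ 0    0  -1/6     0  |   1/6 ]
  [ 0    0     0    -2  |   -12 ]
R3 → -6·R3
  [ 1  1/3  4/3  -4/3  |    -9 ]
  [ 0    1  7/6     0  |  -7/6 ]
  [ 0    0    1     0  |    -1 ]
  [ 0    0    0    -2  |   -12 ]
R4 → -1/2·R4
  [ 1  1/3  4/3  -4/3  |    -9 ]
  [ 0    1  7/6     0  |  -7/6 ]
  [ 0    0    1     0  |    -1 ]
  [ 0    0    0     1  |     6 ]
R1 → R1 + 4/3·R4
  [ 1  1/3  4/3  0  |    -1 ]
  [ 0    1  7/6  0  |  -7/6 ]
  [ 0    0    1  0  |    -1 ]
  [ 0    0    0  1  |     6 ]
R2 → R2 − 7/6·R3
  [ 1  1/3  4/3  0  |  -1 ]
  [ 0    1    0  0  |   0 ]
  [ 0    0    1  0  |  -1 ]
  [ 0    0    0  1  |   6 ]
R1 → R1 − 4/3·R3
  [ 1  1/3  0  0  |  1/3 ]
  [ 0    1  0  0  |    0 ]
  [ 0    0  1  0  |   -1 ]
  [ 0    0  0  1  |    6 ]
R1 → R1 − 1/3·R2
  [ 1  0  0  0  |  1/3 ]
  [ 0  1  0  0  |    0 ]
  [ 0  0  1  0  |   -1 ]
  [ 0  0  0  1  |    6 ]
Reading off the last column: u = 1/3, v = 0, w = -1, t = 6.

(1/3, 0, -1, 6)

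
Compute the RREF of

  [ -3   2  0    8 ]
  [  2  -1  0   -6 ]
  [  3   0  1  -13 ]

[[1, 0, 0, -4], [0, 1, 0, -2], [0, 0, 1, -1]]

r1 → -1/3·r1
  [ 1  -2/3  0  -8/3 ]
  [ 2    -1  0    -6 ]
  [ 3     0  1   -13 ]
r2 → r2 − 2·r1
  [ 1  -2/3  0  -8/3 ]
  [ 0   1/3  0  -2/3 ]
  [ 3     0  1   -13 ]
r3 → r3 − 3·r1
  [ 1  -2/3  0  -8/3 ]
  [ 0   1/3  0  -2/3 ]
  [ 0     2  1    -5 ]
r2 → 3·r2
  [ 1  -2/3  0  -8/3 ]
  [ 0     1  0    -2 ]
  [ 0     2  1    -5 ]
r3 → r3 − 2·r2
  [ 1  -2/3  0  -8/3 ]
  [ 0     1  0    -2 ]
  [ 0     0  1    -1 ]
r1 → r1 + 2/3·r2
  [ 1  0  0  -4 ]
  [ 0  1  0  -2 ]
  [ 0  0  1  -1 ]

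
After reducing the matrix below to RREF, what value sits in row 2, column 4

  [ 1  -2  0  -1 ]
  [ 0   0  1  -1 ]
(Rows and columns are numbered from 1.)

-1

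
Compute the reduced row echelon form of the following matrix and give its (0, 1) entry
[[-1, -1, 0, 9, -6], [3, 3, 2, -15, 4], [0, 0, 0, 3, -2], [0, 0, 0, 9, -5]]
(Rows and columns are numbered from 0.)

1

R1 -> -1·R1
  [ 1  1  0   -9   6 ]
  [ 3  3  2  -15   4 ]
  [ 0  0  0    3  -2 ]
  [ 0  0  0    9  -5 ]
R2 -> R2 − 3·R1
  [ 1  1  0  -9    6 ]
  [ 0  0  2  12  -14 ]
  [ 0  0  0   3   -2 ]
  [ 0  0  0   9   -5 ]
R2 -> 1/2·R2
  [ 1  1  0  -9   6 ]
  [ 0  0  1   6  -7 ]
  [ 0  0  0   3  -2 ]
  [ 0  0  0   9  -5 ]
R3 -> 1/3·R3
  [ 1  1  0  -9     6 ]
  [ 0  0  1   6    -7 ]
  [ 0  0  0   1  -2/3 ]
  [ 0  0  0   9    -5 ]
R4 -> R4 − 9·R3
  [ 1  1  0  -9     6 ]
  [ 0  0  1   6    -7 ]
  [ 0  0  0   1  -2/3 ]
  [ 0  0  0   0     1 ]
R3 -> R3 + 2/3·R4
  [ 1  1  0  -9   6 ]
  [ 0  0  1   6  -7 ]
  [ 0  0  0   1   0 ]
  [ 0  0  0   0   1 ]
R2 -> R2 + 7·R4
  [ 1  1  0  -9  6 ]
  [ 0  0  1   6  0 ]
  [ 0  0  0   1  0 ]
  [ 0  0  0   0  1 ]
R1 -> R1 − 6·R4
  [ 1  1  0  -9  0 ]
  [ 0  0  1   6  0 ]
  [ 0  0  0   1  0 ]
  [ 0  0  0   0  1 ]
R2 -> R2 − 6·R3
  [ 1  1  0  -9  0 ]
  [ 0  0  1   0  0 ]
  [ 0  0  0   1  0 ]
  [ 0  0  0   0  1 ]
R1 -> R1 + 9·R3
  [ 1  1  0  0  0 ]
  [ 0  0  1  0  0 ]
  [ 0  0  0  1  0 ]
  [ 0  0  0  0  1 ]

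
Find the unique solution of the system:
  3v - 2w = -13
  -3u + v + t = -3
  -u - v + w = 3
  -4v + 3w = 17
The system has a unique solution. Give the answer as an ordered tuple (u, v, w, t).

(1, -5, -1, 5)

Form the augmented matrix and row-reduce:
  [  0   3  -2  0  |  -13 ]
  [ -3   1   0  1  |   -3 ]
  [ -1  -1   1  0  |    3 ]
  [  0  -4   3  0  |   17 ]
ρ1 <=> ρ2
  [ -3   1   0  1  |   -3 ]
  [  0   3  -2  0  |  -13 ]
  [ -1  -1   1  0  |    3 ]
  [  0  -4   3  0  |   17 ]
ρ1 ← -1/3·ρ1
  [  1  -1/3   0  -1/3  |    1 ]
  [  0     3  -2     0  |  -13 ]
  [ -1    -1   1     0  |    3 ]
  [  0    -4   3     0  |   17 ]
ρ3 ← ρ3 + ρ1
  [ 1  -1/3   0  -1/3  |    1 ]
  [ 0     3  -2     0  |  -13 ]
  [ 0  -4/3   1  -1/3  |    4 ]
  [ 0    -4   3     0  |   17 ]
ρ2 ← 1/3·ρ2
  [ 1  -1/3     0  -1/3  |      1 ]
  [ 0     1  -2/3     0  |  -13/3 ]
  [ 0  -4/3     1  -1/3  |      4 ]
  [ 0    -4     3     0  |     17 ]
ρ3 ← ρ3 + 4/3·ρ2
  [ 1  -1/3     0  -1/3  |      1 ]
  [ 0     1  -2/3     0  |  -13/3 ]
  [ 0     0   1/9  -1/3  |  -16/9 ]
  [ 0    -4     3     0  |     17 ]
ρ4 ← ρ4 + 4·ρ2
  [ 1  -1/3     0  -1/3  |      1 ]
  [ 0     1  -2/3     0  |  -13/3 ]
  [ 0     0   1/9  -1/3  |  -16/9 ]
  [ 0     0   1/3     0  |   -1/3 ]
ρ3 ← 9·ρ3
  [ 1  -1/3     0  -1/3  |      1 ]
  [ 0     1  -2/3     0  |  -13/3 ]
  [ 0     0     1    -3  |    -16 ]
  [ 0     0   1/3     0  |   -1/3 ]
ρ4 ← ρ4 − 1/3·ρ3
  [ 1  -1/3     0  -1/3  |      1 ]
  [ 0     1  -2/3     0  |  -13/3 ]
  [ 0     0     1    -3  |    -16 ]
  [ 0     0     0     1  |      5 ]
ρ3 ← ρ3 + 3·ρ4
  [ 1  -1/3     0  -1/3  |      1 ]
  [ 0     1  -2/3     0  |  -13/3 ]
  [ 0     0     1     0  |     -1 ]
  [ 0     0     0     1  |      5 ]
ρ1 ← ρ1 + 1/3·ρ4
  [ 1  -1/3     0  0  |    8/3 ]
  [ 0     1  -2/3  0  |  -13/3 ]
  [ 0     0     1  0  |     -1 ]
  [ 0     0     0  1  |      5 ]
ρ2 ← ρ2 + 2/3·ρ3
  [ 1  -1/3  0  0  |  8/3 ]
  [ 0     1  0  0  |   -5 ]
  [ 0     0  1  0  |   -1 ]
  [ 0     0  0  1  |    5 ]
ρ1 ← ρ1 + 1/3·ρ2
  [ 1  0  0  0  |   1 ]
  [ 0  1  0  0  |  -5 ]
  [ 0  0  1  0  |  -1 ]
  [ 0  0  0  1  |   5 ]
Reading off the last column: u = 1, v = -5, w = -1, t = 5.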